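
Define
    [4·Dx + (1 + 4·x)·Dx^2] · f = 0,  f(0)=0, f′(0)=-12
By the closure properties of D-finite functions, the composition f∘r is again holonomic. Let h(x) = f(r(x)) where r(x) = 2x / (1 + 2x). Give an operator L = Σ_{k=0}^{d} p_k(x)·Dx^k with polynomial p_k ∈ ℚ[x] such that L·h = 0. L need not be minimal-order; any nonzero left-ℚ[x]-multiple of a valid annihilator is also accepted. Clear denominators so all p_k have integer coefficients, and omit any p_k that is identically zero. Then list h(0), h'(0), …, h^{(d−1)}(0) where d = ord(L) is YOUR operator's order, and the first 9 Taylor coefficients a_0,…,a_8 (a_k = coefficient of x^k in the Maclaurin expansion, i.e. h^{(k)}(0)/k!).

f: a_k = 0, -12, 24, -64, 192, -3072/5, 2048, -49152/7, 24576, …
h₀=f(r): pull back L_f along r ⇒ L₀.
L = (12 + 40·x)·Dx + (1 + 12·x + 20·x^2)·Dx^2  (order 2).
h: a_k = 0, -24, 144, -992, 7488, -299904/5, 499968, -29999616/7, 37499904, …
ICs: h(0) = 0, h′(0) = -24.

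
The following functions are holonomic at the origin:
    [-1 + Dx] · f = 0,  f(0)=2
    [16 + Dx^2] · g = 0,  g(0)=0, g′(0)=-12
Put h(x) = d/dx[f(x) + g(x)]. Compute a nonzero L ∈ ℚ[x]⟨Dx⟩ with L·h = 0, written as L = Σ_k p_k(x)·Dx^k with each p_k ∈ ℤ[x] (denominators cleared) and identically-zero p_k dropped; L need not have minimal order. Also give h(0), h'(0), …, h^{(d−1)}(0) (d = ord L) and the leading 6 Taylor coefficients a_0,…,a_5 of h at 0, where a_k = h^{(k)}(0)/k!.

L = 16 - 16·Dx + Dx^2 - Dx^3  (order 3).
h: a_k = -10, 2, 97, 1/3, -1535/12, 1/60, …
ICs: h(0) = -10, h′(0) = 2, h′′(0) = 194.

f: a_k = 2, 2, 1, 1/3, 1/12, 1/60, …
g: a_k = 0, -12, 0, 32, 0, -128/5, …
L₀ := lclm(L_f,L_g); ord L₀ ≤ 1+2.
Derive L from L₀ (diff closure).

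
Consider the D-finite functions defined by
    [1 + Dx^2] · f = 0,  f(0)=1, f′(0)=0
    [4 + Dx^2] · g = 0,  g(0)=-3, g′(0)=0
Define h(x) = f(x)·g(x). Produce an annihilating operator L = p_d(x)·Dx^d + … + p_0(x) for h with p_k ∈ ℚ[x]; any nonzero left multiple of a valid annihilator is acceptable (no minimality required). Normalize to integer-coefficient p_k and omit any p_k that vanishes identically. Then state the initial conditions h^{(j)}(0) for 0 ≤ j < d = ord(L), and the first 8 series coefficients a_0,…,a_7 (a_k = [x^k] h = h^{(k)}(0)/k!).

f: a_k = 1, 0, -1/2, 0, 1/24, 0, -1/720, 0, …
g: a_k = -3, 0, 6, 0, -2, 0, 4/15, 0, …
f·g: L₀ = L_f ⊗_s L_g, ord ≤ 2·2.
L = 9 + 10·Dx^2 + Dx^4  (order 4).
h: a_k = -3, 0, 15/2, 0, -41/8, 0, 73/48, 0, …
ICs: h(0) = -3, h′(0) = 0, h′′(0) = 15, h′′′(0) = 0.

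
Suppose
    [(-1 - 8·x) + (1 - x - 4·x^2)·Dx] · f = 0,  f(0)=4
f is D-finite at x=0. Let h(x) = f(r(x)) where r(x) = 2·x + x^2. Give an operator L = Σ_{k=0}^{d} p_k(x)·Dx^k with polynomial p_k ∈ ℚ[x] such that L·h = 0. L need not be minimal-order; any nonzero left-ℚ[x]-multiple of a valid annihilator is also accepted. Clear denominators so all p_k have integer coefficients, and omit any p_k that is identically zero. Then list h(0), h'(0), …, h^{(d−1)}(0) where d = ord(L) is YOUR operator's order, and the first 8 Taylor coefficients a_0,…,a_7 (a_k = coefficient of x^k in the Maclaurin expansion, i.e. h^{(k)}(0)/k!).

L = (2 + 34·x + 48·x^2 + 16·x^3) + (-1 + 2·x + 17·x^2 + 16·x^3 + 4·x^4)·Dx  (order 1).
h: a_k = 4, 8, 84, 368, 2308, 12248, 69956, 386528, …
ICs: h(0) = 4.

f: a_k = 4, 4, 20, 36, 116, 260, 724, 1764, …
Substitute x→r, Dx→(1/r')Dx; clear ⇒ L₀.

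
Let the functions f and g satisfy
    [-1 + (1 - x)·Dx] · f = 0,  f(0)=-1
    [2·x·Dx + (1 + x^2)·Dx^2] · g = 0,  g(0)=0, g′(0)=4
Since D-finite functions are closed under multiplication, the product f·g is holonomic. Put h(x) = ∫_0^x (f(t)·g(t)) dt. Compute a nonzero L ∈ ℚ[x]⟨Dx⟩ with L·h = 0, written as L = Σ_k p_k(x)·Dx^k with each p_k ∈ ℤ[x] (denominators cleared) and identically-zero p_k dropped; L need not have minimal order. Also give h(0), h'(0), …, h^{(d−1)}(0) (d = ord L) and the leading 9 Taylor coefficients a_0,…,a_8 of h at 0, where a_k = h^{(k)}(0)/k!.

L = 2·x·Dx + (2 - 2·x + 4·x^2)·Dx^2 + (-1 + x - x^2 + x^3)·Dx^3  (order 3).
h: a_k = 0, 0, -2, -4/3, -2/3, -8/15, -26/45, -52/105, -38/105, …
ICs: h(0) = 0, h′(0) = 0, h′′(0) = -4.

f: a_k = -1, -1, -1, -1, -1, -1, -1, -1, -1, …
g: a_k = 0, 4, 0, -4/3, 0, 4/5, 0, -4/7, 0, …
f·g: L₀ = L_f ⊗_s L_g, ord ≤ 1·2.
h=∫h₀ ⇒ L = L₀·Dx.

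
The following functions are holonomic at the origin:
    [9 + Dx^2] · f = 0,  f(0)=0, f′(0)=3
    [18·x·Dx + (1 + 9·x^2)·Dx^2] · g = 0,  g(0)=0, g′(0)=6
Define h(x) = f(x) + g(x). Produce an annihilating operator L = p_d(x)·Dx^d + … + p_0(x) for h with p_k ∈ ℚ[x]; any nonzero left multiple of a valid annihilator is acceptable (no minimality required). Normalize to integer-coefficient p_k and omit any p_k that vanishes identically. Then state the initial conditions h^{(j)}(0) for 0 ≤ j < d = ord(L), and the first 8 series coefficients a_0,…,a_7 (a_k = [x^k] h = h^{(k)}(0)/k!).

L = (-1782·x + 20412·x^3 + 13122·x^5)·Dx + (-9 + 567·x^2 + 6561·x^4 + 6561·x^6)·Dx^2 + (-198·x + 2268·x^3 + 1458·x^5)·Dx^3 + (-1 + 63·x^2 + 729·x^4 + 729·x^6)·Dx^4  (order 4).
h: a_k = 0, 9, 0, -45/2, 0, 3969/40, 0, -350163/560, …
ICs: h(0) = 0, h′(0) = 9, h′′(0) = 0, h′′′(0) = -135.

f: a_k = 0, 3, 0, -9/2, 0, 81/40, 0, -243/560, …
g: a_k = 0, 6, 0, -18, 0, 486/5, 0, -4374/7, …
f+g: L₀ = lclm(L_f,L_g), ord ≤ 2+2.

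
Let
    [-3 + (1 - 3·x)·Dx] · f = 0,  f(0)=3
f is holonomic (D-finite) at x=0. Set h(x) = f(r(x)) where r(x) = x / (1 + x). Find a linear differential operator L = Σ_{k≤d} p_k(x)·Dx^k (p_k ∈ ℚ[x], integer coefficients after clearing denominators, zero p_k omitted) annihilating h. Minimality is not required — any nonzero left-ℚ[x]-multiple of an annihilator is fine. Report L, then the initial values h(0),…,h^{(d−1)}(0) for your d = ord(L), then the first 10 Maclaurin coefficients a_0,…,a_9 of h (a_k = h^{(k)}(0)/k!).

L = 3 + (-1 + x + 2·x^2)·Dx  (order 1).
h: a_k = 3, 9, 18, 36, 72, 144, 288, 576, 1152, 2304, …
ICs: h(0) = 3.

f: a_k = 3, 9, 27, 81, 243, 729, 2187, 6561, 19683, 59049, …
f∘r: x↦r, Dx↦Dx/r' in L_f ⇒ L₀.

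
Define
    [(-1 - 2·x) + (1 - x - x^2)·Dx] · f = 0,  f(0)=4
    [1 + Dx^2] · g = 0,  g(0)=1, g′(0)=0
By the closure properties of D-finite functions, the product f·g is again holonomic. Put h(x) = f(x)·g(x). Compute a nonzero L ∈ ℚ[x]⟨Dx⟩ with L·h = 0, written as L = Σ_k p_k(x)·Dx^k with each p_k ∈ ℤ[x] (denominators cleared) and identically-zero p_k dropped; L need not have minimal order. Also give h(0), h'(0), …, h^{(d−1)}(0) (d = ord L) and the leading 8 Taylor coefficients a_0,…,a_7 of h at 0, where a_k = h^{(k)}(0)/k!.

L = (1 + x + x^2) + (2 + 4·x)·Dx + (-1 + x + x^2)·Dx^2  (order 2).
h: a_k = 4, 4, 6, 10, 97/6, 157/6, 7619/180, 12329/180, …
ICs: h(0) = 4, h′(0) = 4.

f: a_k = 4, 4, 8, 12, 20, 32, 52, 84, …
g: a_k = 1, 0, -1/2, 0, 1/24, 0, -1/720, 0, …
Sym-product of L_f,L_g gives L₀ (≤ ord 2).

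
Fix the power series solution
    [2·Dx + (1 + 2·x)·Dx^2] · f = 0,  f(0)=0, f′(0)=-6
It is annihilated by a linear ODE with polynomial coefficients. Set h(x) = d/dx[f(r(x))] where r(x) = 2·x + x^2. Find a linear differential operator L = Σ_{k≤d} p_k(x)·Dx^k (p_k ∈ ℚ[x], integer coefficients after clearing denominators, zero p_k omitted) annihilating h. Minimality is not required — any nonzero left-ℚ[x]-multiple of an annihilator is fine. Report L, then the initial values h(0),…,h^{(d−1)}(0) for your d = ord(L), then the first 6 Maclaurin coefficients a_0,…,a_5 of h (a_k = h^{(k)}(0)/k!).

f: a_k = 0, -6, 6, -8, 12, -96/5, …
L₀ from L_f via x↦r, Dx↦r'^{-1}Dx.
Differentiate: ansatz ord ≤ ord L₀ ⇒ L.
L = (3 + 4·x + 2·x^2) + (1 + 5·x + 6·x^2 + 2·x^3)·Dx  (order 1).
h: a_k = -12, 36, -120, 408, -1392, 4752, …
ICs: h(0) = -12.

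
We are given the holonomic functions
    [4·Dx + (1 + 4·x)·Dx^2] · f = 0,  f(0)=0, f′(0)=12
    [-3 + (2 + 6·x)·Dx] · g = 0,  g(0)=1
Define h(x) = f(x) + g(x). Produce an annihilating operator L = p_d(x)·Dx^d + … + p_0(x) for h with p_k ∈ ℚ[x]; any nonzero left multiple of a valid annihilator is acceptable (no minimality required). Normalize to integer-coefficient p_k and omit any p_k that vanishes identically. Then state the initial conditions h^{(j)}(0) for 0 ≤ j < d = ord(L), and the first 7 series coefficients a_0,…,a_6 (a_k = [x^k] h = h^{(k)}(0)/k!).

L = (84 + 144·x)·Dx + (101 + 552·x + 720·x^2)·Dx^2 + (10 + 94·x + 288·x^2 + 288·x^3)·Dx^3  (order 3).
h: a_k = 1, 27/2, -201/8, 1051/16, -24981/128, 794937/1280, -2112461/1024, …
ICs: h(0) = 1, h′(0) = 27/2, h′′(0) = -201/4.

f: a_k = 0, 12, -24, 64, -192, 3072/5, -2048, …
g: a_k = 1, 3/2, -9/8, 27/16, -405/128, 1701/256, -15309/1024, …
Weyl lclm of L_f,L_g ⇒ L₀ (ord ≤ 3).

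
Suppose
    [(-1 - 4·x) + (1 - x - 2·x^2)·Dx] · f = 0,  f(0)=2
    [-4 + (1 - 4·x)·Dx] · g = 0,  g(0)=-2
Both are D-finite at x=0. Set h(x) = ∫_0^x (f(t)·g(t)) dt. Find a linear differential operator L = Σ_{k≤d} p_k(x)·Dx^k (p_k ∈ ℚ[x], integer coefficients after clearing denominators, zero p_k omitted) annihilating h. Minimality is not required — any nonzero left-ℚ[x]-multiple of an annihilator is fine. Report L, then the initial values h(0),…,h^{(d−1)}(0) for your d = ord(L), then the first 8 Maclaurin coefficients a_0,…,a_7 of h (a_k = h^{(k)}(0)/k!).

L = (-5 + 4·x + 24·x^2)·Dx + (1 - 5·x + 2·x^2 + 8·x^3)·Dx^2  (order 2).
h: a_k = 0, -4, -10, -92/3, -97, -1596/5, -1078, -26044/7, …
ICs: h(0) = 0, h′(0) = -4.

f: a_k = 2, 2, 6, 10, 22, 42, 86, 170, …
g: a_k = -2, -8, -32, -128, -512, -2048, -8192, -32768, …
f·g: L₀ = L_f ⊗_s L_g, ord ≤ 1·1.
h=∫h₀ ⇒ L = L₀·Dx.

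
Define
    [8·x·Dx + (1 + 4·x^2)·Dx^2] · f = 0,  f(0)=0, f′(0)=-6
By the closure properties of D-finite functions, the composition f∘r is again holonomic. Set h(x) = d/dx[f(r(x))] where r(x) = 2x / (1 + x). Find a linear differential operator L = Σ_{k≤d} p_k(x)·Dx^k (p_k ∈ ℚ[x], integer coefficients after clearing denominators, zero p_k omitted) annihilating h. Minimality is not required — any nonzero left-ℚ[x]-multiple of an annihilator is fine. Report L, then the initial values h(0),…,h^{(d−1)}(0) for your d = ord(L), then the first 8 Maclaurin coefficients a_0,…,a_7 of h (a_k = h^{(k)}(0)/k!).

f: a_k = 0, -6, 0, 8, 0, -96/5, 0, 384/7, …
Change of var in L_f (x↦r) gives L₀.
Differentiate: ansatz ord ≤ ord L₀ ⇒ L.
L = (2 + 34·x) + (1 + 2·x + 17·x^2)·Dx  (order 1).
h: a_k = -12, 24, 156, -720, -1212, 14664, -8724, -231840, …
ICs: h(0) = -12.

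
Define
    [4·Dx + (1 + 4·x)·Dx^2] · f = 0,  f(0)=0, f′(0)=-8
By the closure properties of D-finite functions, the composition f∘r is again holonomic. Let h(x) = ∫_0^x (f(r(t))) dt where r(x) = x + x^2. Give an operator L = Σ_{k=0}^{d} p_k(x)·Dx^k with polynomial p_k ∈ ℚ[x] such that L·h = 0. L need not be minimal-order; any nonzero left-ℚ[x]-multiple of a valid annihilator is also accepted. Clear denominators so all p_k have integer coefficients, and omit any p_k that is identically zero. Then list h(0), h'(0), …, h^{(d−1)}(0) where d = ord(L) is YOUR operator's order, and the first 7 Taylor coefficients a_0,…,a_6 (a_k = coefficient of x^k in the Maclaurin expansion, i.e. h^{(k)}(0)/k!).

L = 2·Dx^2 + (1 + 2·x)·Dx^3  (order 3).
h: a_k = 0, 0, -4, 8/3, -8/3, 16/5, -64/15, …
ICs: h(0) = 0, h′(0) = 0, h′′(0) = -8.

f: a_k = 0, -8, 16, -128/3, 128, -2048/5, 4096/3, …
f∘r: x↦r, Dx↦Dx/r' in L_f ⇒ L₀.
h=∫h₀ ⇒ L = L₀·Dx.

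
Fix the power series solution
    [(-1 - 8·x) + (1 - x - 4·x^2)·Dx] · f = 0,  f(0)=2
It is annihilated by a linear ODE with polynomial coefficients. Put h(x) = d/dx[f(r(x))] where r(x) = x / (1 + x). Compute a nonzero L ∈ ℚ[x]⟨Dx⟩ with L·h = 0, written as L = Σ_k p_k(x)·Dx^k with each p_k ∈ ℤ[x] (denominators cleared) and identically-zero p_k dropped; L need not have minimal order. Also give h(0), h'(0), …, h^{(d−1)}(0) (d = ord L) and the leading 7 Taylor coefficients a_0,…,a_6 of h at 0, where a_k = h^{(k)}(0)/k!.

L = (8 + 24·x + 120·x^2 + 72·x^3) + (-1 - 11·x - 15·x^2 + 31·x^3 + 36·x^4)·Dx  (order 1).
h: a_k = 2, 16, 0, 128, -160, 960, -2016, …
ICs: h(0) = 2.

f: a_k = 2, 2, 10, 18, 58, 130, 362, …
Change of var in L_f (x↦r) gives L₀.
Differentiate: ansatz ord ≤ ord L₀ ⇒ L.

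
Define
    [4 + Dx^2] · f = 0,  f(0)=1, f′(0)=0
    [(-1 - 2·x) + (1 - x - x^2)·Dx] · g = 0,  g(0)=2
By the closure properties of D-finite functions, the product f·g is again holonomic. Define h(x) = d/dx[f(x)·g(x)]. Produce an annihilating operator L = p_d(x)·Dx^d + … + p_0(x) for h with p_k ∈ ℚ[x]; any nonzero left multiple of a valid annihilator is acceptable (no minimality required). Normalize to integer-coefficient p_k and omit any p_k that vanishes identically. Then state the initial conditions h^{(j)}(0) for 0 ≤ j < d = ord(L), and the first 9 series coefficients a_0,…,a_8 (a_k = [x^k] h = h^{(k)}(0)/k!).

L = (-6 - 16·x - 8·x^2 + 16·x^3 + 8·x^4) + (-1 + 2·x + 12·x^2 + 8·x^3)·Dx + (1 - 3·x - x^2 + 4·x^3 + 2·x^4)·Dx^2  (order 2).
h: a_k = 2, 0, 6, 40/3, 80/3, 764/15, 4354/45, 18752/105, 11386/35, …
ICs: h(0) = 2, h′(0) = 0.

f: a_k = 1, 0, -2, 0, 2/3, 0, -4/45, 0, 2/315, …
g: a_k = 2, 2, 4, 6, 10, 16, 26, 42, 68, …
L₀ := L_f ⊗_s L_g (sym. prod.), ord ≤ 2.
h=h₀': d/dx-closure on L₀ ⇒ L.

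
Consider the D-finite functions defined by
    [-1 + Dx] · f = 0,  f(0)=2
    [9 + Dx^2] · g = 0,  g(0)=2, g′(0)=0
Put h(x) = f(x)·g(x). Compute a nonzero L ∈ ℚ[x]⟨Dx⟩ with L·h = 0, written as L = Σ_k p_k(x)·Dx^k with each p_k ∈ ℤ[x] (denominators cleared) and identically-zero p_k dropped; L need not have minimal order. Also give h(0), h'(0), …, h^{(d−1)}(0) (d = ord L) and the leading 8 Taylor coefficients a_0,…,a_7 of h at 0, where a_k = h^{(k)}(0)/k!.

f: a_k = 2, 2, 1, 1/3, 1/12, 1/60, 1/360, 1/2520, …
g: a_k = 2, 0, -9, 0, 27/4, 0, -81/40, 0, …
h₀=f·g: eliminate ⇒ L₀, order ≤ 1·2.
L = 10 - 2·Dx + Dx^2  (order 2).
h: a_k = 4, 4, -16, -52/3, 14/3, 158/15, 88/45, -614/315, …
ICs: h(0) = 4, h′(0) = 4.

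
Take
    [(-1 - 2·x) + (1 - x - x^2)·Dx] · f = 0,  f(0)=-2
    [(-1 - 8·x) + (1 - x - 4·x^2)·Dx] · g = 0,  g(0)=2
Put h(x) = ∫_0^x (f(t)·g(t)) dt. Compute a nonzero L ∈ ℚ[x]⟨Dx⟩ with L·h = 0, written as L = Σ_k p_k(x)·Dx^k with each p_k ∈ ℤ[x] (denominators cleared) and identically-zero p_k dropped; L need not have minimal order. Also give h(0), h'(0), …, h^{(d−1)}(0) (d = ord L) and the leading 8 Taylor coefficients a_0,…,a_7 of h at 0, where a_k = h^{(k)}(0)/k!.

f: a_k = -2, -2, -4, -6, -10, -16, -26, -42, …
g: a_k = 2, 2, 10, 18, 58, 130, 362, 882, …
Product ⇒ symmetric product L₀, ord ≤ 1.
∫: right-multiply L₀ by Dx.
L = (-2 - 8·x + 15·x^2 + 16·x^3)·Dx + (1 - 2·x - 4·x^2 + 5·x^3 + 4·x^4)·Dx^2  (order 2).
h: a_k = 0, -4, -4, -32/3, -19, -224/5, -280/3, -1508/7, …
ICs: h(0) = 0, h′(0) = -4.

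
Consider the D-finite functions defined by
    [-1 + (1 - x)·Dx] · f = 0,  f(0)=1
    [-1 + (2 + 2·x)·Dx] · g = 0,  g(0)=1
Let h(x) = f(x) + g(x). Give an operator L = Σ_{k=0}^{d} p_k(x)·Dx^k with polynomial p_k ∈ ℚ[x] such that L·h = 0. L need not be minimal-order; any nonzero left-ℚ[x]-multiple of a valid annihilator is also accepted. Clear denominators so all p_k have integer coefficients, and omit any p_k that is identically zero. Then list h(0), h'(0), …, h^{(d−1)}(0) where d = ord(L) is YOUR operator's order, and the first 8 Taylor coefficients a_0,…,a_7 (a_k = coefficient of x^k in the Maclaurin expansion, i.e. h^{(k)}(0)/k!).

L = (-5 - 3·x) + (9 + 14·x + 9·x^2)·Dx + (-2 - 6·x + 2·x^2 + 6·x^3)·Dx^2  (order 2).
h: a_k = 2, 3/2, 7/8, 17/16, 123/128, 263/256, 1003/1024, 2081/2048, …
ICs: h(0) = 2, h′(0) = 3/2.

f: a_k = 1, 1, 1, 1, 1, 1, 1, 1, …
g: a_k = 1, 1/2, -1/8, 1/16, -5/128, 7/256, -21/1024, 33/2048, …
Sum ⇒ L₀ = lclm(L_f,L_g) in ℚ(x)⟨Dx⟩.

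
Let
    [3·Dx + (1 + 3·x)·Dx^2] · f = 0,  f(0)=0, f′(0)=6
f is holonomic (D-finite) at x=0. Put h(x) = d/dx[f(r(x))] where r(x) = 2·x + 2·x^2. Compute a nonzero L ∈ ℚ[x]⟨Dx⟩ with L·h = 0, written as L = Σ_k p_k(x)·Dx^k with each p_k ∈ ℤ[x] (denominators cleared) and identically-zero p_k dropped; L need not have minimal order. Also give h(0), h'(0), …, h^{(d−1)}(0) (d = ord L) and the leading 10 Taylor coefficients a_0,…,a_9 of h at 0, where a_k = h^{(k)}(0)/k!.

L = (4 + 12·x + 12·x^2) + (1 + 8·x + 18·x^2 + 12·x^3)·Dx  (order 1).
h: a_k = 12, -48, 216, -1008, 4752, -22464, 106272, -502848, 2379456, -11259648, …
ICs: h(0) = 12.

f: a_k = 0, 6, -9, 18, -81/2, 486/5, -243, 4374/7, -6561/4, 4374, …
h₀=f(r): pull back L_f along r ⇒ L₀.
h₀' ⇒ L via d/dx closure of L₀.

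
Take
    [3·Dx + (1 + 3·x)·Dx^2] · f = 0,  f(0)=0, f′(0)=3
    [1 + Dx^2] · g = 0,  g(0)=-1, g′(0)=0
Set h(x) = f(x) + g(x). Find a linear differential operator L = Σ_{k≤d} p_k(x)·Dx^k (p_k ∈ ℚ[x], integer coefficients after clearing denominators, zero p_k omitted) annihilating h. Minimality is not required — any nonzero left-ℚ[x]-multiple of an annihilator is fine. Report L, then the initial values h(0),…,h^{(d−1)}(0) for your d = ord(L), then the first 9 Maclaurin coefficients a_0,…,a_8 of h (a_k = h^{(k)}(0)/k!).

f: a_k = 0, 3, -9/2, 9, -81/4, 243/5, -243/2, 2187/7, -6561/8, …
g: a_k = -1, 0, 1/2, 0, -1/24, 0, 1/720, 0, -1/40320, …
L₀ := lclm(L_f,L_g); ord L₀ ≤ 2+2.
L = (165 + 18·x + 27·x^2)·Dx + (19 + 63·x + 27·x^2 + 27·x^3)·Dx^2 + (165 + 18·x + 27·x^2)·Dx^3 + (19 + 63·x + 27·x^2 + 27·x^3)·Dx^4  (order 4).
h: a_k = -1, 3, -4, 9, -487/24, 243/5, -87479/720, 2187/7, -33067441/40320, …
ICs: h(0) = -1, h′(0) = 3, h′′(0) = -8, h′′′(0) = 54.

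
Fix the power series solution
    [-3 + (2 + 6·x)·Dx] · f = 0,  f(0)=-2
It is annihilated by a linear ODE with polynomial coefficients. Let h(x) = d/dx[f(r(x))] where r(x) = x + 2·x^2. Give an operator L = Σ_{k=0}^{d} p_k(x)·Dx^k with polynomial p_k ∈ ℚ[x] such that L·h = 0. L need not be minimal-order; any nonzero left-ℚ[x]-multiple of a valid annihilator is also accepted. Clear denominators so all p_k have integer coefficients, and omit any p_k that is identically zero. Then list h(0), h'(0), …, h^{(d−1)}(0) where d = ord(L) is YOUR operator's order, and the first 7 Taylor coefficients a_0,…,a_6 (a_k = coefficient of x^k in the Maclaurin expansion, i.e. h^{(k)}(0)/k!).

L = 5 + (-2 - 14·x - 36·x^2 - 48·x^3)·Dx  (order 1).
h: a_k = -3, -15/2, 135/8, -315/16, -2025/128, 33615/256, -292005/1024, …
ICs: h(0) = -3.

f: a_k = -2, -3, 9/4, -27/8, 405/64, -1701/128, 15309/512, …
L₀ from L_f via x↦r, Dx↦r'^{-1}Dx.
h₀' ⇒ L via d/dx closure of L₀.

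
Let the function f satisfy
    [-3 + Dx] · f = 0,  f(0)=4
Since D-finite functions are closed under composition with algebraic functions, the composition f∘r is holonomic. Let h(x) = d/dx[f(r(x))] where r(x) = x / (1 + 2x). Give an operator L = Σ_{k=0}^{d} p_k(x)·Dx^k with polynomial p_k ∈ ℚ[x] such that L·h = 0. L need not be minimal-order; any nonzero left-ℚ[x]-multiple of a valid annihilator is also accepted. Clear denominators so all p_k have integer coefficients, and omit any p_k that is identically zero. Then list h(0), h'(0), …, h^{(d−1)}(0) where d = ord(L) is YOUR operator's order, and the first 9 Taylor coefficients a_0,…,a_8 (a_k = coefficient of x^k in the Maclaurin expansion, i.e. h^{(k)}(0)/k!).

f: a_k = 4, 12, 18, 18, 27/2, 81/10, 81/20, 243/140, 729/1120, …
Substitute x→r, Dx→(1/r')Dx; clear ⇒ L₀.
Derive L from L₀ (diff closure).
L = (-1 - 8·x) + (-1 - 4·x - 4·x^2)·Dx  (order 1).
h: a_k = 12, -12, -18, 102, -519/2, 4743/10, -12441/20, 45417/140, 1469691/1120, …
ICs: h(0) = 12.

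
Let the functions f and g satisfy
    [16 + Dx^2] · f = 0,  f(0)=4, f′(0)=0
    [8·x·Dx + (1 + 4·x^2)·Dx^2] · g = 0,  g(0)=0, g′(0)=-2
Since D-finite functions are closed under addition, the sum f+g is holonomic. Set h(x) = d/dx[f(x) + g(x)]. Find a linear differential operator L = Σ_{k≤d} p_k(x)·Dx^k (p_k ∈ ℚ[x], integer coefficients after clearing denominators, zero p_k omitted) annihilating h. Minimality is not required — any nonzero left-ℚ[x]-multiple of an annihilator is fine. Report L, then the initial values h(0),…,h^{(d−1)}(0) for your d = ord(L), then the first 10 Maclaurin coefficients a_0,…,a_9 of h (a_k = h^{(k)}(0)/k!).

L = (-512·x + 5120·x^3 + 4096·x^5) + (16 + 512·x^2 + 2304·x^4 + 2048·x^6)·Dx + (-32·x + 320·x^3 + 256·x^5)·Dx^2 + (1 + 32·x^2 + 144·x^4 + 128·x^6)·Dx^3  (order 3).
h: a_k = -2, -64, 8, 512/3, -32, -2048/15, 128, 16384/315, -512, -32768/2835, …
ICs: h(0) = -2, h′(0) = -64, h′′(0) = 16.

f: a_k = 4, 0, -32, 0, 128/3, 0, -1024/45, 0, 2048/315, 0, …
g: a_k = 0, -2, 0, 8/3, 0, -32/5, 0, 128/7, 0, -512/9, …
f+g: L₀ = lclm(L_f,L_g), ord ≤ 2+2.
h₀' ⇒ L via d/dx closure of L₀.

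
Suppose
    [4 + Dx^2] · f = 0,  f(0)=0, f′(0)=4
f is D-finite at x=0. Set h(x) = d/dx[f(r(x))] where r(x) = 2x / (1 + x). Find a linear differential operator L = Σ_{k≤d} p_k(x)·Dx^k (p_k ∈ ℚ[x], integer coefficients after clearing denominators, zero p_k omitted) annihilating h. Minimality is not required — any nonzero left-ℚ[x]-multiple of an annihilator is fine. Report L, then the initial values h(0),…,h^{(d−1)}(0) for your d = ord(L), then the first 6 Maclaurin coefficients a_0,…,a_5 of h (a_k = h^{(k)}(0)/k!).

L = (22 + 12·x + 6·x^2) + (6 + 18·x + 18·x^2 + 6·x^3)·Dx + (1 + 4·x + 6·x^2 + 4·x^3 + x^4)·Dx^2  (order 2).
h: a_k = 8, -16, -40, 224, -1544/3, 720, …
ICs: h(0) = 8, h′(0) = -16.

f: a_k = 0, 4, 0, -8/3, 0, 8/15, …
h₀=f(r): pull back L_f along r ⇒ L₀.
h₀' ⇒ L via d/dx closure of L₀.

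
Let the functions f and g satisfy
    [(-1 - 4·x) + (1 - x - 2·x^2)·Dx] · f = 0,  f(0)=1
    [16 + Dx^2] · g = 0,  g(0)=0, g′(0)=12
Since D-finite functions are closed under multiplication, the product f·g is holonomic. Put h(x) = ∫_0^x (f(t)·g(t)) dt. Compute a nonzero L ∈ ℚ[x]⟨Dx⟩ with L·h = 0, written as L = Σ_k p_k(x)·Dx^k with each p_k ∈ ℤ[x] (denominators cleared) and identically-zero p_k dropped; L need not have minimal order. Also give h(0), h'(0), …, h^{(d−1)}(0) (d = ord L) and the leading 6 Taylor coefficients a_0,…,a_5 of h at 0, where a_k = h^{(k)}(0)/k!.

L = (-12 + 16·x + 32·x^2)·Dx + (2 + 8·x)·Dx^2 + (-1 + x + 2·x^2)·Dx^3  (order 3).
h: a_k = 0, 0, 6, 4, 1, 28/5, …
ICs: h(0) = 0, h′(0) = 0, h′′(0) = 12.

f: a_k = 1, 1, 3, 5, 11, 21, …
g: a_k = 0, 12, 0, -32, 0, 128/5, …
h₀=f·g: eliminate ⇒ L₀, order ≤ 1·2.
Integrate: L := L₀·Dx.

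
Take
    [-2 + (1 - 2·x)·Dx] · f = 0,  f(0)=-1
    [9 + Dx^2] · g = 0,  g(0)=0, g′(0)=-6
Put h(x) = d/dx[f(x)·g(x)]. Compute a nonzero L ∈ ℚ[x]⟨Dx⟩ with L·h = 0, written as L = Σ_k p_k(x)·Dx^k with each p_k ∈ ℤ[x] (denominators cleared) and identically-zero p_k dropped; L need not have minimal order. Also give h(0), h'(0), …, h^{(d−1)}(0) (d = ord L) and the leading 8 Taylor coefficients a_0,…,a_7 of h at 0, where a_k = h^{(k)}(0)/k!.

f: a_k = -1, -2, -4, -8, -16, -32, -64, -128, …
g: a_k = 0, -6, 0, 9, 0, -81/20, 0, 243/280, …
h₀=f·g: eliminate ⇒ L₀, order ≤ 1·2.
h=h₀': d/dx-closure on L₀ ⇒ L.
L = (1 - 36·x + 36·x^2) + (-4 + 8·x)·Dx + (1 - 4·x + 4·x^2)·Dx^2  (order 2).
h: a_k = 6, 24, 45, 120, 1281/4, 3843/5, 71493/40, 142986/35, …
ICs: h(0) = 6, h′(0) = 24.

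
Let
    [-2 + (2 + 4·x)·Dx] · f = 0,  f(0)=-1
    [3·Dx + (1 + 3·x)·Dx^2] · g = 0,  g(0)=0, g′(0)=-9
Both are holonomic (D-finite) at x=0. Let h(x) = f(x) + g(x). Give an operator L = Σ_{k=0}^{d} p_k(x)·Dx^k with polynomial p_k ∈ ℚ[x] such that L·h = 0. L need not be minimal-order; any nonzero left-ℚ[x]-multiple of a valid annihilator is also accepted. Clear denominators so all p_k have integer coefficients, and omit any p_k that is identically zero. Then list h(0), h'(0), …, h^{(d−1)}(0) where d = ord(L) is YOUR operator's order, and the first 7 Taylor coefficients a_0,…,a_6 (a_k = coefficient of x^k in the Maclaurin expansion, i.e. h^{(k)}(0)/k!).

L = (9 + 9·x)·Dx + (15 + 54·x + 45·x^2)·Dx^2 + (2 + 13·x + 27·x^2 + 18·x^3)·Dx^3  (order 3).
h: a_k = -1, -10, 14, -55/2, 491/8, -5867/40, 5853/16, …
ICs: h(0) = -1, h′(0) = -10, h′′(0) = 28.

f: a_k = -1, -1, 1/2, -1/2, 5/8, -7/8, 21/16, …
g: a_k = 0, -9, 27/2, -27, 243/4, -729/5, 729/2, …
Sum ⇒ L₀ = lclm(L_f,L_g) in ℚ(x)⟨Dx⟩.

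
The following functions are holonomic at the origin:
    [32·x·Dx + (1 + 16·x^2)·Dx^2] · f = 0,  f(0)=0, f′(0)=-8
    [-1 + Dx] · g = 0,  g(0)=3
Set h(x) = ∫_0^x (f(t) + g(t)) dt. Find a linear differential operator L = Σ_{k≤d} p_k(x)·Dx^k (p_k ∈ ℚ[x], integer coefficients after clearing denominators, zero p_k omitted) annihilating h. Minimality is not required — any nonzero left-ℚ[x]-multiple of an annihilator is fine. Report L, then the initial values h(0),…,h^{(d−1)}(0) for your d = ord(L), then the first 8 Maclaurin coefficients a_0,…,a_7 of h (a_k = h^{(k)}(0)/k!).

L = (32 - 32·x - 1536·x^2 - 512·x^3)·Dx^2 + (-33 + 1504·x^2 - 256·x^4)·Dx^3 + (1 + 32·x + 32·x^2 + 512·x^3 + 256·x^4)·Dx^4  (order 4).
h: a_k = 0, 3, -5/2, 1/2, 259/24, 1/40, -5461/80, 1/1680, …
ICs: h(0) = 0, h′(0) = 3, h′′(0) = -5, h′′′(0) = 3.

f: a_k = 0, -8, 0, 128/3, 0, -2048/5, 0, 32768/7, …
g: a_k = 3, 3, 3/2, 1/2, 1/8, 1/40, 1/240, 1/1680, …
h₀=f+g: left-lcm gives L₀, ord ≤ 3.
h=∫h₀ ⇒ L = L₀·Dx.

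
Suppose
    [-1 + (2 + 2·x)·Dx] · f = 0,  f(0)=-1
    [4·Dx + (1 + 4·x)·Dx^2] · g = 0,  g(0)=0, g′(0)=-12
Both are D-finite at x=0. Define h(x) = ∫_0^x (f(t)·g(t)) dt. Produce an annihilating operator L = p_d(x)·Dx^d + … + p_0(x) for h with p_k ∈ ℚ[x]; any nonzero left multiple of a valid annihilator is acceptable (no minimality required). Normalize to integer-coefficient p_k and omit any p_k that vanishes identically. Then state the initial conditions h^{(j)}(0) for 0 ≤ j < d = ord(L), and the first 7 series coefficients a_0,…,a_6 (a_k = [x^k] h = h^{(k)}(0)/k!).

L = (-5 + 4·x)·Dx + (12 + 12·x)·Dx^2 + (4 + 24·x + 36·x^2 + 16·x^3)·Dx^3  (order 3).
h: a_k = 0, 0, 6, -6, 101/8, -125/4, 81349/960, …
ICs: h(0) = 0, h′(0) = 0, h′′(0) = 12.

f: a_k = -1, -1/2, 1/8, -1/16, 5/128, -7/256, 21/1024, …
g: a_k = 0, -12, 24, -64, 192, -3072/5, 2048, …
Product ⇒ symmetric product L₀, ord ≤ 2.
h=∫₀ˣh₀: take L = L₀·Dx.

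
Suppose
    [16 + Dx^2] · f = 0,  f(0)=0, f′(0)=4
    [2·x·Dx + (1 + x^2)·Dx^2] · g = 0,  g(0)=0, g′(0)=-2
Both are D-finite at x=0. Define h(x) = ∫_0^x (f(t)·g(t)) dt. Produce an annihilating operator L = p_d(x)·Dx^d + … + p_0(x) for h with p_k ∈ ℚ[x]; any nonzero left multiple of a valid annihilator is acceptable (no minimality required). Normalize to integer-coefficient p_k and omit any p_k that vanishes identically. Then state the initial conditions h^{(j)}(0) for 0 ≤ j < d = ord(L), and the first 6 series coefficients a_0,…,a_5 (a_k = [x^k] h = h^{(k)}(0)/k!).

f: a_k = 0, 4, 0, -32/3, 0, 128/15, …
g: a_k = 0, -2, 0, 2/3, 0, -2/5, …
Product ⇒ symmetric product L₀, ord ≤ 4.
h=∫₀ˣh₀: take L = L₀·Dx.
L = (5440 + 19136·x^2 + 25856·x^4 + 16384·x^6 + 4096·x^8)·Dx + (1152·x + 3200·x^3 + 3072·x^5 + 1024·x^7)·Dx^2 + (612 + 2252·x^2 + 3168·x^4 + 2048·x^6 + 512·x^8)·Dx^3 + (72·x + 200·x^3 + 192·x^5 + 64·x^7)·Dx^4 + (17 + 66·x^2 + 97·x^4 + 64·x^6 + 16·x^8)·Dx^5  (order 5).
h: a_k = 0, 0, 0, -8/3, 0, 24/5, …
ICs: h(0) = 0, h′(0) = 0, h′′(0) = 0, h′′′(0) = -16, h′′′′(0) = 0.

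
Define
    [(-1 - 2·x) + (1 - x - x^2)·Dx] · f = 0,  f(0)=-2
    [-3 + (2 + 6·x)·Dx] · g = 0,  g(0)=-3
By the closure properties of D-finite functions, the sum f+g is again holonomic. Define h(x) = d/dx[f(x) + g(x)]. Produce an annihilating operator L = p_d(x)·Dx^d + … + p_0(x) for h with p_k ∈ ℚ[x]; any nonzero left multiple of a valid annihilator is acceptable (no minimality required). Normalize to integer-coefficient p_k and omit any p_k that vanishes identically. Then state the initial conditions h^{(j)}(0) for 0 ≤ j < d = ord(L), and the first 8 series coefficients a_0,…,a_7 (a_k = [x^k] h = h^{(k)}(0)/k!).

f: a_k = -2, -2, -4, -6, -10, -16, -26, -42, …
g: a_k = -3, -9/2, 27/8, -81/16, 1215/128, -5103/256, 45927/1024, -216513/2048, …
h₀=f+g: left-lcm gives L₀, ord ≤ 2.
Differentiate: ansatz ord ≤ ord L₀ ⇒ L.
L = (-216 - 666·x - 972·x^2 - 468·x^3 - 270·x^4) + (-45 - 624·x - 2079·x^2 - 2688·x^3 - 1737·x^4 - 810·x^5)·Dx + (22 + 122·x + 146·x^2 - 162·x^3 - 426·x^4 - 474·x^5 - 180·x^6)·Dx^2  (order 2).
h: a_k = -13/2, -5/4, -531/16, -65/32, -45995/256, 57909/512, -2117703/2048, 6215783/4096, …
ICs: h(0) = -13/2, h′(0) = -5/4.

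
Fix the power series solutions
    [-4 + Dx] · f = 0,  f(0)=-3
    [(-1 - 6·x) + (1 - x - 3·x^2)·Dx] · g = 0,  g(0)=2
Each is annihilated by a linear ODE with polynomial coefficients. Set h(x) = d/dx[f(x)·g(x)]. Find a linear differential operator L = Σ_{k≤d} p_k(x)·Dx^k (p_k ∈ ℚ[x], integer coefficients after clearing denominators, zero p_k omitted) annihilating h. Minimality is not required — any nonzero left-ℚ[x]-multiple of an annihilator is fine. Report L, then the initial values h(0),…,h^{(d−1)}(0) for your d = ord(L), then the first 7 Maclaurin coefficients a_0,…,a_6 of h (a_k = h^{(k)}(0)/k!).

f: a_k = -3, -12, -24, -32, -32, -128/5, -256/15, …
g: a_k = 2, 2, 8, 14, 38, 80, 194, …
Sym-product of L_f,L_g gives L₀ (≤ ord 1).
h=h₀': d/dx-closure on L₀ ⇒ L.
L = (32 + 26·x - 98·x^2 - 48·x^3 + 144·x^4) + (-5 + 3·x + 29·x^2 - 6·x^3 - 36·x^4)·Dx  (order 1).
h: a_k = -30, -192, -750, -2408, -7016, -19460, -784606/15, …
ICs: h(0) = -30.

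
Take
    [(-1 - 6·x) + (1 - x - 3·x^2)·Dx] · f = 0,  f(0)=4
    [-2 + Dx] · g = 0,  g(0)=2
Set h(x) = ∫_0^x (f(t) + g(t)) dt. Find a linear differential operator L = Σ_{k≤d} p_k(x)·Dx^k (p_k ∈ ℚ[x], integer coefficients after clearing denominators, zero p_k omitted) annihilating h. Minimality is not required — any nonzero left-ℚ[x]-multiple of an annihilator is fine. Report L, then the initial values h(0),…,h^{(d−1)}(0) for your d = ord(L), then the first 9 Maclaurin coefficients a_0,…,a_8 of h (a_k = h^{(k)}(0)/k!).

f: a_k = 4, 4, 16, 28, 76, 160, 388, 868, 2032, …
g: a_k = 2, 4, 4, 8/3, 4/3, 8/15, 8/45, 16/315, 4/315, …
L₀ := lclm(L_f,L_g); ord L₀ ≤ 1+1.
h=∫h₀ ⇒ L = L₀·Dx.
L = (-12 - 16·x - 144·x^2 - 72·x^3)·Dx + (4 + 26·x + 74·x^2 - 24·x^3 - 36·x^4)·Dx^2 + (1 - 9·x - x^2 + 30·x^3 + 18·x^4)·Dx^3  (order 3).
h: a_k = 0, 6, 4, 20/3, 23/3, 232/15, 1204/45, 17468/315, 68359/630, …
ICs: h(0) = 0, h′(0) = 6, h′′(0) = 8.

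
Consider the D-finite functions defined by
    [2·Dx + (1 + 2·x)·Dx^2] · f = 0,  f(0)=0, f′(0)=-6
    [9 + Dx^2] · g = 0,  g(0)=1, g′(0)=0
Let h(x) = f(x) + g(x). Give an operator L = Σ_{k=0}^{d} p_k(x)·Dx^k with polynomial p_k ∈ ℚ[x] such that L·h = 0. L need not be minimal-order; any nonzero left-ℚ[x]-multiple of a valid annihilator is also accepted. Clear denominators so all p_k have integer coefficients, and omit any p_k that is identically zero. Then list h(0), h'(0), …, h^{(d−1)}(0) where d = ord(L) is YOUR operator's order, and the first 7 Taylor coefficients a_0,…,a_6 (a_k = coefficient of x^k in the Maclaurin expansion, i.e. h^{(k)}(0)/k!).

f: a_k = 0, -6, 6, -8, 12, -96/5, 32, …
g: a_k = 1, 0, -9/2, 0, 27/8, 0, -81/80, …
L₀ := lclm(L_f,L_g); ord L₀ ≤ 2+2.
L = (594 + 648·x + 648·x^2)·Dx + (153 + 630·x + 972·x^2 + 648·x^3)·Dx^2 + (66 + 72·x + 72·x^2)·Dx^3 + (17 + 70·x + 108·x^2 + 72·x^3)·Dx^4  (order 4).
h: a_k = 1, -6, 3/2, -8, 123/8, -96/5, 2479/80, …
ICs: h(0) = 1, h′(0) = -6, h′′(0) = 3, h′′′(0) = -48.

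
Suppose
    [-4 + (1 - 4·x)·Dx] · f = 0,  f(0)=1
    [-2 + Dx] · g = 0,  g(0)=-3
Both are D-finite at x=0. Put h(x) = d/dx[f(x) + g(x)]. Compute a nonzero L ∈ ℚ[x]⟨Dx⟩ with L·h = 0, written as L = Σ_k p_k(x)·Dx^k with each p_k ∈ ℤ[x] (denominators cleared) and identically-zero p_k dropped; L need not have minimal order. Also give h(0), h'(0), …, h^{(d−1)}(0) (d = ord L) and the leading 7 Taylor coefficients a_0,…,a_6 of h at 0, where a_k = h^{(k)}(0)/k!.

f: a_k = 1, 4, 16, 64, 256, 1024, 4096, …
g: a_k = -3, -6, -6, -4, -2, -4/5, -4/15, …
Sum ⇒ L₀ = lclm(L_f,L_g) in ℚ(x)⟨Dx⟩.
Differentiate: ansatz ord ≤ ord L₀ ⇒ L.
L = (80 + 64·x) + (-46 - 16·x + 32·x^2)·Dx + (3 - 8·x - 16·x^2)·Dx^2  (order 2).
h: a_k = -2, 20, 180, 1016, 5116, 122872/5, 1720312/15, …
ICs: h(0) = -2, h′(0) = 20.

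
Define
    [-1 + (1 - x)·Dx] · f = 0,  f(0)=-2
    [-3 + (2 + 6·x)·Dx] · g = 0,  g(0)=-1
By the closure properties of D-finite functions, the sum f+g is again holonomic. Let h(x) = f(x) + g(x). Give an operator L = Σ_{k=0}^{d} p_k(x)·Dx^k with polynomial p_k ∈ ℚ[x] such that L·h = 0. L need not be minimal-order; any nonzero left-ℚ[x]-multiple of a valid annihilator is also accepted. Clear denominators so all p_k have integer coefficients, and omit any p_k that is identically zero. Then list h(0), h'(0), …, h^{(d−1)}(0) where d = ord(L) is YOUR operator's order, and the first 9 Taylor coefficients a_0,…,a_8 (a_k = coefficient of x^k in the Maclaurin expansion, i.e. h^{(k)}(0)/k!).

f: a_k = -2, -2, -2, -2, -2, -2, -2, -2, -2, …
g: a_k = -1, -3/2, 9/8, -27/16, 405/128, -1701/256, 15309/1024, -72171/2048, 2814669/32768, …
L₀ := lclm(L_f,L_g); ord L₀ ≤ 1+1.
L = (-21 - 27·x) + (17 + 30·x + 81·x^2)·Dx + (2 - 14·x - 42·x^2 + 54·x^3)·Dx^2  (order 2).
h: a_k = -3, -7/2, -7/8, -59/16, 149/128, -2213/256, 13261/1024, -76267/2048, 2749133/32768, …
ICs: h(0) = -3, h′(0) = -7/2.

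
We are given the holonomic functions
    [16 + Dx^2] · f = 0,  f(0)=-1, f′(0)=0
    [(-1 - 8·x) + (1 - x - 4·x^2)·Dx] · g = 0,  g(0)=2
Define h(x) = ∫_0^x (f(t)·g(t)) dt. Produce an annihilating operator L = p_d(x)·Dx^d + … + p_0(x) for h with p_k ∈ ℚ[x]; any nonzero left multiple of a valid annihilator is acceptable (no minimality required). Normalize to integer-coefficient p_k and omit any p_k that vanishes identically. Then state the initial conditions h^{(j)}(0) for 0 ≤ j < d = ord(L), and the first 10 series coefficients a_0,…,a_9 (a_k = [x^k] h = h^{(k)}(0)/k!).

f: a_k = -1, 0, 8, 0, -32/3, 0, 256/45, 0, -512/315, 0, …
g: a_k = 2, 2, 10, 18, 58, 130, 362, 882, 2330, 5858, …
Product ⇒ symmetric product L₀, ord ≤ 2.
Integrate: L := L₀·Dx.
L = (-8 + 16·x + 64·x^2)·Dx + (2 + 16·x)·Dx^2 + (-1 + x + 4·x^2)·Dx^3  (order 3).
h: a_k = 0, -2, -1, 2, -1/2, 2/15, -11/9, 302/315, -509/180, 34/315, …
ICs: h(0) = 0, h′(0) = -2, h′′(0) = -2.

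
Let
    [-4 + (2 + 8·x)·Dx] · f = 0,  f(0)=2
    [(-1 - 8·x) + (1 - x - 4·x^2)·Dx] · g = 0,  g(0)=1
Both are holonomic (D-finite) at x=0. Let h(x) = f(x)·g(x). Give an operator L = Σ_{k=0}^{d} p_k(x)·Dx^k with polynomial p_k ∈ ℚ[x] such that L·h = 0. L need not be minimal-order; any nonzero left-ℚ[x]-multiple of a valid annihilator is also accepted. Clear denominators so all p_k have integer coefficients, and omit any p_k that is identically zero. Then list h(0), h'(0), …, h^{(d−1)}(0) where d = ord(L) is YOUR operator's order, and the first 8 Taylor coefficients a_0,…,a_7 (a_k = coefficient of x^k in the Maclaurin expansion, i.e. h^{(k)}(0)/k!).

f: a_k = 2, 4, -4, 8, -20, 56, -168, 528, …
g: a_k = 1, 1, 5, 9, 29, 65, 181, 441, …
f·g: L₀ = L_f ⊗_s L_g, ord ≤ 1·1.
L = (3 + 10·x + 24·x^2) + (-1 - 3·x + 8·x^2 + 16·x^3)·Dx  (order 1).
h: a_k = 2, 6, 10, 42, 62, 286, 366, 2038, …
ICs: h(0) = 2.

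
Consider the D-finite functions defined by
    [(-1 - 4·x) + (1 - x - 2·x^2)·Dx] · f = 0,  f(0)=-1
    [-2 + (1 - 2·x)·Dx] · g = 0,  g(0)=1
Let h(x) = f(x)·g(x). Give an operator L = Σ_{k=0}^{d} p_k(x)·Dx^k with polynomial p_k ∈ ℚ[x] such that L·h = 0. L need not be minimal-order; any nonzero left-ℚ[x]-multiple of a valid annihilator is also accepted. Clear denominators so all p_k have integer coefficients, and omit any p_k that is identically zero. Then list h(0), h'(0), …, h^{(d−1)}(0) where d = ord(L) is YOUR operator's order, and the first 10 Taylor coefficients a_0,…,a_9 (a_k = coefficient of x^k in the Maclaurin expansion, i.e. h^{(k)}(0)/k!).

L = (3 + 6·x) + (-1 + x + 2·x^2)·Dx  (order 1).
h: a_k = -1, -3, -9, -23, -57, -135, -313, -711, -1593, -3527, …
ICs: h(0) = -1.

f: a_k = -1, -1, -3, -5, -11, -21, -43, -85, -171, -341, …
g: a_k = 1, 2, 4, 8, 16, 32, 64, 128, 256, 512, …
Sym-product of L_f,L_g gives L₀ (≤ ord 1).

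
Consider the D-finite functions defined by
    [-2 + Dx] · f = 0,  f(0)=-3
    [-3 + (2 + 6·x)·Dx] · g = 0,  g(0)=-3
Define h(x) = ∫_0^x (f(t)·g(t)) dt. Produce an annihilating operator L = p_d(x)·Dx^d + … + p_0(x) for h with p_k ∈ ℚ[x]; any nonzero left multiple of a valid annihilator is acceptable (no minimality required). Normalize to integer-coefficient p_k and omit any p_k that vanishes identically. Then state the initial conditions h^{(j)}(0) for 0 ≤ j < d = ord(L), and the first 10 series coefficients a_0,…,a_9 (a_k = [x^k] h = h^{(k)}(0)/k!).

L = (-7 - 12·x)·Dx + (2 + 6·x)·Dx^2  (order 2).
h: a_k = 0, 9, 63/4, 93/8, 543/64, 723/640, 13279/2560, -276497/35840, 9930589/573440, -56288873/1474560, …
ICs: h(0) = 0, h′(0) = 9.

f: a_k = -3, -6, -6, -4, -2, -4/5, -4/15, -8/105, -2/105, -4/945, …
g: a_k = -3, -9/2, 27/8, -81/16, 1215/128, -5103/256, 45927/1024, -216513/2048, 8444007/32768, -42220035/65536, …
Sym-product of L_f,L_g gives L₀ (≤ ord 1).
Integrate: L := L₀·Dx.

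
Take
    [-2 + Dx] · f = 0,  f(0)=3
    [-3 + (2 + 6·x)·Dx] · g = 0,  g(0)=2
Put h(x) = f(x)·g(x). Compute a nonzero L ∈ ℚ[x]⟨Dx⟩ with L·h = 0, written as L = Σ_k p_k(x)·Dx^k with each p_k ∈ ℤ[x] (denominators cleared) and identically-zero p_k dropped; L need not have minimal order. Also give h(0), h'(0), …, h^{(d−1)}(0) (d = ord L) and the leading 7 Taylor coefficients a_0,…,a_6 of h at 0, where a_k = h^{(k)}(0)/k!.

L = (-7 - 12·x) + (2 + 6·x)·Dx  (order 1).
h: a_k = 6, 21, 93/4, 181/8, 241/64, 13279/640, -276497/7680, …
ICs: h(0) = 6.

f: a_k = 3, 6, 6, 4, 2, 4/5, 4/15, …
g: a_k = 2, 3, -9/4, 27/8, -405/64, 1701/128, -15309/512, …
f·g: L₀ = L_f ⊗_s L_g, ord ≤ 1·1.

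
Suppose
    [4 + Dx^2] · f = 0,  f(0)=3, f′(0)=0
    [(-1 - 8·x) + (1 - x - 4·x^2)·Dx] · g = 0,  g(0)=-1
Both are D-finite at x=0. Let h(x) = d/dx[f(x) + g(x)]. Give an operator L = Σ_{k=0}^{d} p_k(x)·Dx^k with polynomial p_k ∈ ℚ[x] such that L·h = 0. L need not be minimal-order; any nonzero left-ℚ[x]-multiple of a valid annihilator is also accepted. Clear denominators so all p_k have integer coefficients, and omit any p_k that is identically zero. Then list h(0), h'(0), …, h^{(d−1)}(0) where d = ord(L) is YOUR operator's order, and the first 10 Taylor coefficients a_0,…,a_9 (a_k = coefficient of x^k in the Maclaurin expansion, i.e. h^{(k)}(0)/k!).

L = (1472 + 8672·x + 38224·x^2 + 28480·x^3 + 58880·x^4 + 9216·x^5 + 12288·x^6) + (-116 - 892·x + 504·x^2 + 2312·x^3 + 5920·x^4 + 10368·x^5 + 3584·x^6 + 4096·x^7)·Dx + (368 + 2168·x + 9556·x^2 + 7120·x^3 + 14720·x^4 + 2304·x^5 + 3072·x^6)·Dx^2 + (-29 - 223·x + 126·x^2 + 578·x^3 + 1480·x^4 + 2592·x^5 + 896·x^6 + 1024·x^7)·Dx^3  (order 3).
h: a_k = -1, -22, -27, -108, -325, -5438/5, -3087, -978584/105, -26361, -71716058/945, …
ICs: h(0) = -1, h′(0) = -22, h′′(0) = -54.

f: a_k = 3, 0, -6, 0, 2, 0, -4/15, 0, 2/105, 0, …
g: a_k = -1, -1, -5, -9, -29, -65, -181, -441, -1165, -2929, …
f+g: L₀ = lclm(L_f,L_g), ord ≤ 2+1.
Derive L from L₀ (diff closure).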